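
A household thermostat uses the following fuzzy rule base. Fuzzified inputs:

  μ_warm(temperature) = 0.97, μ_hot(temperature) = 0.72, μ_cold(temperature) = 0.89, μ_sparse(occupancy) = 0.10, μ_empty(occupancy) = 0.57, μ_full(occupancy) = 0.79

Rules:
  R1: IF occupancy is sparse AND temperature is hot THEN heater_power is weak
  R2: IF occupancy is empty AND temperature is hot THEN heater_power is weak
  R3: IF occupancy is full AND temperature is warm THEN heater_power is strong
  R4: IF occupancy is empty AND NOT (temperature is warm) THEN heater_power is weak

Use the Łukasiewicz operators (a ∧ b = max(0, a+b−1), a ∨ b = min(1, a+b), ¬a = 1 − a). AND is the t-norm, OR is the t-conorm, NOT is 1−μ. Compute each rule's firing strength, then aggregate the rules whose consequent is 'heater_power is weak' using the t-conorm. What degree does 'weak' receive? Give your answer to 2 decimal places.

R1: sparse=0.10, hot=0.72; AND[max(0, a+b−1)] → w = 0.00
R2: empty=0.57, hot=0.72; AND[max(0, a+b−1)] → w = 0.29
R3: full=0.79, warm=0.97; AND[max(0, a+b−1)] → w = 0.76
R4: empty=0.57, ¬warm=1−0.97=0.03; AND[max(0, a+b−1)] → w = 0.00
Rules with consequent 'weak': {R1, R2, R4} → strengths 0.00, 0.29, 0.00
Aggregate via t-conorm [min(1, a+b)]: 0.29

0.29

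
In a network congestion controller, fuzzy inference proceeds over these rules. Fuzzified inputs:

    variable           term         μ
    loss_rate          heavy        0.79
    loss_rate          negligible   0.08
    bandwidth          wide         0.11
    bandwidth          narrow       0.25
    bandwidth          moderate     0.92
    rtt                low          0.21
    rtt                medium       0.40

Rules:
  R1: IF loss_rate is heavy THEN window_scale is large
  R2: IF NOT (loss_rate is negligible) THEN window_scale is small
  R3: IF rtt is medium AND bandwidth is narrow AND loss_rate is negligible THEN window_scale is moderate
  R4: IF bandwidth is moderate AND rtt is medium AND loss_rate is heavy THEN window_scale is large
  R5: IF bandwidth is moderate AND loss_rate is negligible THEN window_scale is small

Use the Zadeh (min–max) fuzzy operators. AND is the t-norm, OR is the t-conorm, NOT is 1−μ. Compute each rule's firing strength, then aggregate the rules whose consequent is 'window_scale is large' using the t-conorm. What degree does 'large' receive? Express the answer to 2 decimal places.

0.79

R1: heavy=0.79 → w = 0.79
R2: ¬negligible=1−0.08=0.92 → w = 0.92
R3: medium=0.40, narrow=0.25, negligible=0.08; AND[min(a, b)] → w = 0.08
R4: moderate=0.92, medium=0.40, heavy=0.79; AND[min(a, b)] → w = 0.40
R5: moderate=0.92, negligible=0.08; AND[min(a, b)] → w = 0.08
Rules with consequent 'large': {R1, R4} → strengths 0.79, 0.40
Aggregate via t-conorm [max(a, b)]: 0.79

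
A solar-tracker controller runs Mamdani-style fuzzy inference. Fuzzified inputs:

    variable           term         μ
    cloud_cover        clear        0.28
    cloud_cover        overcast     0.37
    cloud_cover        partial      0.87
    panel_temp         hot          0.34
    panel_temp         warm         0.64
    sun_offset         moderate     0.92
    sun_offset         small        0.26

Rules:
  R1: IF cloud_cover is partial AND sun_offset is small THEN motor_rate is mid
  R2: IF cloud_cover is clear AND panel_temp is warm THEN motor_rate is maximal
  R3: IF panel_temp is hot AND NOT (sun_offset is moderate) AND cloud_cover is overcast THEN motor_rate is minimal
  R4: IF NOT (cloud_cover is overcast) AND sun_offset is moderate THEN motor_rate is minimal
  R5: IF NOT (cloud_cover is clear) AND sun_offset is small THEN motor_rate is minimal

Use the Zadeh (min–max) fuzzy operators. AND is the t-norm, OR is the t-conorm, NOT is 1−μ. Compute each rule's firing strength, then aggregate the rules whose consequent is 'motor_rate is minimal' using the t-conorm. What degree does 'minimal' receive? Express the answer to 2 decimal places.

0.63

R1: partial=0.87, small=0.26; AND[min(a, b)] → w = 0.26
R2: clear=0.28, warm=0.64; AND[min(a, b)] → w = 0.28
R3: hot=0.34, ¬moderate=1−0.92=0.08, overcast=0.37; AND[min(a, b)] → w = 0.08
R4: ¬overcast=1−0.37=0.63, moderate=0.92; AND[min(a, b)] → w = 0.63
R5: ¬clear=1−0.28=0.72, small=0.26; AND[min(a, b)] → w = 0.26
Rules with consequent 'minimal': {R3, R4, R5} → strengths 0.08, 0.63, 0.26
Aggregate via t-conorm [max(a, b)]: 0.63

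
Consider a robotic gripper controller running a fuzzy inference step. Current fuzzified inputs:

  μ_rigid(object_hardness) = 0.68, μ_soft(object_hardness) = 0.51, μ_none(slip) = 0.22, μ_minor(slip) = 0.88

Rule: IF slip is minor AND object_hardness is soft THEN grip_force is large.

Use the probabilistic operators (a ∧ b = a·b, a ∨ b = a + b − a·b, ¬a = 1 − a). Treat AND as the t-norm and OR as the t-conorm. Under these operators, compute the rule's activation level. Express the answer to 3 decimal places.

0.449

firing strength: minor=0.88, soft=0.51; AND[a·b] → w = 0.4488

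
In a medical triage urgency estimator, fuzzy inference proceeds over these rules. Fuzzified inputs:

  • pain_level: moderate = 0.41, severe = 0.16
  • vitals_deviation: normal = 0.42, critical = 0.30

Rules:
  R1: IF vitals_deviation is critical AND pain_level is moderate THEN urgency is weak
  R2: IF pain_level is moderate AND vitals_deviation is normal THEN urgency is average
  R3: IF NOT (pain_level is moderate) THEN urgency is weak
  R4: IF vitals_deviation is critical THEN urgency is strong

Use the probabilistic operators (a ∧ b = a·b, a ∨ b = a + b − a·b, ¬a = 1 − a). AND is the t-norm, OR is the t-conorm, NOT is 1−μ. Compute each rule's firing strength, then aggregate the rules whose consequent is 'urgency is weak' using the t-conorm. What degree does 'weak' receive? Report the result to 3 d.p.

R1: critical=0.30, moderate=0.41; AND[a·b] → w = 0.1230
R2: moderate=0.41, normal=0.42; AND[a·b] → w = 0.1722
R3: ¬moderate=1−0.41=0.59 → w = 0.5900
R4: critical=0.30 → w = 0.3000
Rules with consequent 'weak': {R1, R3} → strengths 0.1230, 0.5900
Aggregate via t-conorm [a + b − a·b]: 0.6404

0.640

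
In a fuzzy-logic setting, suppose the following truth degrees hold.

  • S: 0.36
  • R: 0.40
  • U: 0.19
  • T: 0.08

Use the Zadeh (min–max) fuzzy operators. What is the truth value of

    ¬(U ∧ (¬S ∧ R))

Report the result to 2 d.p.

0.81

¬S = 1 − 0.36 = 0.64
¬S ∧ R = min(a, b) on (0.64, 0.40) = 0.40
U ∧ (¬S ∧ R) = min(a, b) on (0.19, 0.40) = 0.19
¬(U ∧ (¬S ∧ R)) = 1 − 0.19 = 0.81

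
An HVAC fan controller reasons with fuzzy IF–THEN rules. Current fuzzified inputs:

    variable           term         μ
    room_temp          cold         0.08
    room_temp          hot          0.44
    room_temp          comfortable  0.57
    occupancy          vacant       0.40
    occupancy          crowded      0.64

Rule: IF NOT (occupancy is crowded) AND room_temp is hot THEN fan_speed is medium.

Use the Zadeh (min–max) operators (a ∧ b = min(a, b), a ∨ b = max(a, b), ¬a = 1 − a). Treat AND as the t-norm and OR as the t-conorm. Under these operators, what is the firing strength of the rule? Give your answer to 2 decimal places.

firing strength: ¬crowded=1−0.64=0.36, hot=0.44; AND[min(a, b)] → w = 0.36

0.36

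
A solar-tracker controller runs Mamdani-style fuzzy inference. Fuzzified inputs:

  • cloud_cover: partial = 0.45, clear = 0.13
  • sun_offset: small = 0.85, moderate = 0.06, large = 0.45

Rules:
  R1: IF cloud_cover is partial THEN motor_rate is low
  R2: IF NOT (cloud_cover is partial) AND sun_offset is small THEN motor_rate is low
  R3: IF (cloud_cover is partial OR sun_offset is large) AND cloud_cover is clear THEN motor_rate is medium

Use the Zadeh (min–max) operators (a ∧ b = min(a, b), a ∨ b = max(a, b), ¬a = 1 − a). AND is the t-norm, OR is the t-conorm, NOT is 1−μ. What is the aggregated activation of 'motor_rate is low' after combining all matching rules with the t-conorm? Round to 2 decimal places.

0.55

R1: partial=0.45 → w = 0.45
R2: ¬partial=1−0.45=0.55, small=0.85; AND[min(a, b)] → w = 0.55
R3: (partial=0.45 OR large=0.45) = 0.45; AND[min(a, b)] with clear=0.13 → w = 0.13
Rules with consequent 'low': {R1, R2} → strengths 0.45, 0.55
Aggregate via t-conorm [max(a, b)]: 0.55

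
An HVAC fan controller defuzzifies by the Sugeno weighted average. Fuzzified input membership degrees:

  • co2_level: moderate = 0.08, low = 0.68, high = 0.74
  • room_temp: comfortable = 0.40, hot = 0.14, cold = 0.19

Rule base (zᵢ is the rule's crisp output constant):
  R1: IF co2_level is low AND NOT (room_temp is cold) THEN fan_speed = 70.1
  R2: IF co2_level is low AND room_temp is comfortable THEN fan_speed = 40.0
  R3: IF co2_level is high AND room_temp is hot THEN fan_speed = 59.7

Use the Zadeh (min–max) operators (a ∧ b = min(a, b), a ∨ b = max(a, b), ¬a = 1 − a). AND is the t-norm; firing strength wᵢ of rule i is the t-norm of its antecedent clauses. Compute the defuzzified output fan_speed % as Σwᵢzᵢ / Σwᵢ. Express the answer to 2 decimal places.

R1 (z=70.1): low=0.68, ¬cold=1−0.19=0.81; AND[min(a, b)] → w = 0.68
R2 (z=40.0): low=0.68, comfortable=0.40; AND[min(a, b)] → w = 0.40
R3 (z=59.7): high=0.74, hot=0.14; AND[min(a, b)] → w = 0.14
Weighted average = (0.68·70.1 + 0.40·40.0 + 0.14·59.7) / (0.68 + 0.40 + 0.14)
  = 72.0260 / 1.2200 = 59.04

59.04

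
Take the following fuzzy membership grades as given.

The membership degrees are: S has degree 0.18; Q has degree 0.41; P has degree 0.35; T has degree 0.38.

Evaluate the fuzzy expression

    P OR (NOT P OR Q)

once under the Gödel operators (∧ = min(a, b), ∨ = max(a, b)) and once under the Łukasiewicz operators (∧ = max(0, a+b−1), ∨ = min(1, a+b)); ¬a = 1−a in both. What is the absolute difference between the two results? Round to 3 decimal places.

0.350

Under Gödel:
  NOT P = 1 − 0.35 = 0.65
  NOT P OR Q = max(a, b) on (0.65, 0.41) = 0.65
  P OR (NOT P OR Q) = max(a, b) on (0.35, 0.65) = 0.65
  → value = 0.6500
Under Łukasiewicz:
  NOT P = 1 − 0.35 = 0.65
  NOT P OR Q = min(1, a+b) on (0.65, 0.41) = 1.00
  P OR (NOT P OR Q) = min(1, a+b) on (0.35, 1.00) = 1.00
  → value = 1.0000
|0.6500 − 1.0000| = 0.350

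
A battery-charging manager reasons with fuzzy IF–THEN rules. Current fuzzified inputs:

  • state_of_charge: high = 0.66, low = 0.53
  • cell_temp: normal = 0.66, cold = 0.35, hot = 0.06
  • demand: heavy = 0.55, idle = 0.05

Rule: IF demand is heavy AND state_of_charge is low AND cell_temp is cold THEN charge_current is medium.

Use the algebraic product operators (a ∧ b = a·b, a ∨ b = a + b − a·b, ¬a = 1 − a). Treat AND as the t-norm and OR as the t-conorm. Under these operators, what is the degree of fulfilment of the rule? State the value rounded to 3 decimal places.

firing strength: heavy=0.55, low=0.53, cold=0.35; AND[a·b] → w = 0.1020

0.102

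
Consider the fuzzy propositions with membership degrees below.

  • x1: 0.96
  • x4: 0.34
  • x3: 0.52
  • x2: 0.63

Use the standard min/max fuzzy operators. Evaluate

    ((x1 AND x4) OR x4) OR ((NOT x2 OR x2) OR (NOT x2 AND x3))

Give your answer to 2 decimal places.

x1 AND x4 = min(a, b) on (0.96, 0.34) = 0.34
(x1 AND x4) OR x4 = max(a, b) on (0.34, 0.34) = 0.34
NOT x2 = 1 − 0.63 = 0.37
NOT x2 OR x2 = max(a, b) on (0.37, 0.63) = 0.63
NOT x2 = 1 − 0.63 = 0.37
NOT x2 AND x3 = min(a, b) on (0.37, 0.52) = 0.37
(NOT x2 OR x2) OR (NOT x2 AND x3) = max(a, b) on (0.63, 0.37) = 0.63
((x1 AND x4) OR x4) OR ((NOT x2 OR x2) OR (NOT x2 AND x3)) = max(a, b) on (0.34, 0.63) = 0.63

0.63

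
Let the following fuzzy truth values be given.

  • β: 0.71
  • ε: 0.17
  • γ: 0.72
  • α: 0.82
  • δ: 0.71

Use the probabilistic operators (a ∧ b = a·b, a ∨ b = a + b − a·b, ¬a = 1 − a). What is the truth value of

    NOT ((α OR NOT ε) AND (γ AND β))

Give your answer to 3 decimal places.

NOT ε = 1 − 0.1700 = 0.8300
α OR NOT ε = a + b − a·b on (0.8200, 0.8300) = 0.9694
γ AND β = a·b on (0.7200, 0.7100) = 0.5112
(α OR NOT ε) AND (γ AND β) = a·b on (0.9694, 0.5112) = 0.4956
NOT ((α OR NOT ε) AND (γ AND β)) = 1 − 0.4956 = 0.5044

0.504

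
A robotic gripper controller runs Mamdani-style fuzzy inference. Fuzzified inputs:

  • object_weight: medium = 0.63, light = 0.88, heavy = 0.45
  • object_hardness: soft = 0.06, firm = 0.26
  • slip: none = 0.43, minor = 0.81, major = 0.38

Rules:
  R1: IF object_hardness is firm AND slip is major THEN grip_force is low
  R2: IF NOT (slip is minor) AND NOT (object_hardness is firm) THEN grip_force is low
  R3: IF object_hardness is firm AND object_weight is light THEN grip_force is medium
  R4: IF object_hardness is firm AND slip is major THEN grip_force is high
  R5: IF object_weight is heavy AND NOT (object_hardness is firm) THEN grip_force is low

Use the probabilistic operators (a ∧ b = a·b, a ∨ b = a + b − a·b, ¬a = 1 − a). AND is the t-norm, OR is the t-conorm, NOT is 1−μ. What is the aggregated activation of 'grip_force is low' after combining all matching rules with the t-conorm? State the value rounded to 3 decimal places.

R1: firm=0.26, major=0.38; AND[a·b] → w = 0.0988
R2: ¬minor=1−0.81=0.19, ¬firm=1−0.26=0.74; AND[a·b] → w = 0.1406
R3: firm=0.26, light=0.88; AND[a·b] → w = 0.2288
R4: firm=0.26, major=0.38; AND[a·b] → w = 0.0988
R5: heavy=0.45, ¬firm=1−0.26=0.74; AND[a·b] → w = 0.3330
Rules with consequent 'low': {R1, R2, R5} → strengths 0.0988, 0.1406, 0.3330
Aggregate via t-conorm [a + b − a·b]: 0.4834

0.483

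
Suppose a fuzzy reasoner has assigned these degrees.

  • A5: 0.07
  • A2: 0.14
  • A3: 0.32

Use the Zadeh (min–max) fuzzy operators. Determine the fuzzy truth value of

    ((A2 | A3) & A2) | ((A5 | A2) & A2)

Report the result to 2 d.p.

A2 | A3 = max(a, b) on (0.14, 0.32) = 0.32
(A2 | A3) & A2 = min(a, b) on (0.32, 0.14) = 0.14
A5 | A2 = max(a, b) on (0.07, 0.14) = 0.14
(A5 | A2) & A2 = min(a, b) on (0.14, 0.14) = 0.14
((A2 | A3) & A2) | ((A5 | A2) & A2) = max(a, b) on (0.14, 0.14) = 0.14

0.14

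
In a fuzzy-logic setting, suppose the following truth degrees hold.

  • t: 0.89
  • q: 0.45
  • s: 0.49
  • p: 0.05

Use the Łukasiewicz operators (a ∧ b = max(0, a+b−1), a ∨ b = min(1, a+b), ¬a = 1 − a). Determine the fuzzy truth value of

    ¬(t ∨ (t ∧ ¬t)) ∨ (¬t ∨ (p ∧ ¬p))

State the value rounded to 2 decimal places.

0.22

¬t = 1 − 0.89 = 0.11
t ∧ ¬t = max(0, a+b−1) on (0.89, 0.11) = 0.00
t ∨ (t ∧ ¬t) = min(1, a+b) on (0.89, 0.00) = 0.89
¬(t ∨ (t ∧ ¬t)) = 1 − 0.89 = 0.11
¬t = 1 − 0.89 = 0.11
¬p = 1 − 0.05 = 0.95
p ∧ ¬p = max(0, a+b−1) on (0.05, 0.95) = 0.00
¬t ∨ (p ∧ ¬p) = min(1, a+b) on (0.11, 0.00) = 0.11
¬(t ∨ (t ∧ ¬t)) ∨ (¬t ∨ (p ∧ ¬p)) = min(1, a+b) on (0.11, 0.11) = 0.22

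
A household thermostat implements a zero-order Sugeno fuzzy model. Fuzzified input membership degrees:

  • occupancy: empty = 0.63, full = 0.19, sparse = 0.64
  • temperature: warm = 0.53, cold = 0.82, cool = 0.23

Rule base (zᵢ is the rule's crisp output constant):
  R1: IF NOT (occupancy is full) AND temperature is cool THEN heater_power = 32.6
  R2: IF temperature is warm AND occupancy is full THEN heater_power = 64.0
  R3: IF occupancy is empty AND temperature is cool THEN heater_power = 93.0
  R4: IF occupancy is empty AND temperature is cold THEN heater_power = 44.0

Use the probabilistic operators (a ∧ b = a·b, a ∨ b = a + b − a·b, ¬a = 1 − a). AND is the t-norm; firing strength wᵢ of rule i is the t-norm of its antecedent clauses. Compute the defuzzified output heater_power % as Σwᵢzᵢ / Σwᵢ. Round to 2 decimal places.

R1 (z=32.6): ¬full=1−0.19=0.81, cool=0.23; AND[a·b] → w = 0.1863
R2 (z=64.0): warm=0.53, full=0.19; AND[a·b] → w = 0.1007
R3 (z=93.0): empty=0.63, cool=0.23; AND[a·b] → w = 0.1449
R4 (z=44.0): empty=0.63, cold=0.82; AND[a·b] → w = 0.5166
Weighted average = (0.1863·32.6 + 0.1007·64.0 + 0.1449·93.0 + 0.5166·44.0) / (0.1863 + 0.1007 + 0.1449 + 0.5166)
  = 48.7243 / 0.9485 = 51.37

51.37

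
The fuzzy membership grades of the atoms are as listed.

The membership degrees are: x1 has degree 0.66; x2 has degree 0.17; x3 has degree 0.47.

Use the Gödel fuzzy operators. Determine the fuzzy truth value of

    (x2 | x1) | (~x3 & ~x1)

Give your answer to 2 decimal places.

x2 | x1 = max(a, b) on (0.17, 0.66) = 0.66
~x3 = 1 − 0.47 = 0.53
~x1 = 1 − 0.66 = 0.34
~x3 & ~x1 = min(a, b) on (0.53, 0.34) = 0.34
(x2 | x1) | (~x3 & ~x1) = max(a, b) on (0.66, 0.34) = 0.66

0.66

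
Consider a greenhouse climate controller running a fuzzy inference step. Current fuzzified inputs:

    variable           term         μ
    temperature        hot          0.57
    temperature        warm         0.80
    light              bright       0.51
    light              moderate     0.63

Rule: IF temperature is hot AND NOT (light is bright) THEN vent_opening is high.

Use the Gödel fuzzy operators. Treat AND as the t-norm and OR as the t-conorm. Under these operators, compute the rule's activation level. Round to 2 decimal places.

firing strength: hot=0.57, ¬bright=1−0.51=0.49; AND[min(a, b)] → w = 0.49

0.49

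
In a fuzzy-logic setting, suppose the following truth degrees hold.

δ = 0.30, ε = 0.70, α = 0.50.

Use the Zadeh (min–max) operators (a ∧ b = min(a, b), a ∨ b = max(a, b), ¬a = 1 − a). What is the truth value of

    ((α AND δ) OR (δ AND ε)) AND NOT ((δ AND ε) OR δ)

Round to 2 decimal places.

0.30

α AND δ = min(a, b) on (0.50, 0.30) = 0.30
δ AND ε = min(a, b) on (0.30, 0.70) = 0.30
(α AND δ) OR (δ AND ε) = max(a, b) on (0.30, 0.30) = 0.30
δ AND ε = min(a, b) on (0.30, 0.70) = 0.30
(δ AND ε) OR δ = max(a, b) on (0.30, 0.30) = 0.30
NOT ((δ AND ε) OR δ) = 1 − 0.30 = 0.70
((α AND δ) OR (δ AND ε)) AND NOT ((δ AND ε) OR δ) = min(a, b) on (0.30, 0.70) = 0.30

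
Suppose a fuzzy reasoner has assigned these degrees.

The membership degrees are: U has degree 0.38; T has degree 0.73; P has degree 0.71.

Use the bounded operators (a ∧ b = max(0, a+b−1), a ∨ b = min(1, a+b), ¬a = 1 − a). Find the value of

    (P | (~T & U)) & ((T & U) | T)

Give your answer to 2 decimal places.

0.55

~T = 1 − 0.73 = 0.27
~T & U = max(0, a+b−1) on (0.27, 0.38) = 0.00
P | (~T & U) = min(1, a+b) on (0.71, 0.00) = 0.71
T & U = max(0, a+b−1) on (0.73, 0.38) = 0.11
(T & U) | T = min(1, a+b) on (0.11, 0.73) = 0.84
(P | (~T & U)) & ((T & U) | T) = max(0, a+b−1) on (0.71, 0.84) = 0.55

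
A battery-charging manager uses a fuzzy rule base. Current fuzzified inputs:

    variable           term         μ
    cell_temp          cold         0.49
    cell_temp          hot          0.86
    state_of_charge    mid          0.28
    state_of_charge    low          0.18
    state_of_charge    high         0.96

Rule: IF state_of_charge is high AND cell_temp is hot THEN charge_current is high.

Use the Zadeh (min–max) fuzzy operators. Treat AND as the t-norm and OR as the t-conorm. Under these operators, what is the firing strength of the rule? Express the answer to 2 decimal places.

0.86

firing strength: high=0.96, hot=0.86; AND[min(a, b)] → w = 0.86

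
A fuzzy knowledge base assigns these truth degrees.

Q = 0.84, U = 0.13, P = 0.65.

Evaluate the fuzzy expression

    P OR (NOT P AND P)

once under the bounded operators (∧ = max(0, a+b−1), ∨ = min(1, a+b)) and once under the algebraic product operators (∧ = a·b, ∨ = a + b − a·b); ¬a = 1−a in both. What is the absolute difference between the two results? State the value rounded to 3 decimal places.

Under bounded:
  NOT P = 1 − 0.65 = 0.35
  NOT P AND P = max(0, a+b−1) on (0.35, 0.65) = 0.00
  P OR (NOT P AND P) = min(1, a+b) on (0.65, 0.00) = 0.65
  → value = 0.6500
Under algebraic product:
  NOT P = 1 − 0.6500 = 0.3500
  NOT P AND P = a·b on (0.3500, 0.6500) = 0.2275
  P OR (NOT P AND P) = a + b − a·b on (0.6500, 0.2275) = 0.7296
  → value = 0.7296
|0.6500 − 0.7296| = 0.080

0.080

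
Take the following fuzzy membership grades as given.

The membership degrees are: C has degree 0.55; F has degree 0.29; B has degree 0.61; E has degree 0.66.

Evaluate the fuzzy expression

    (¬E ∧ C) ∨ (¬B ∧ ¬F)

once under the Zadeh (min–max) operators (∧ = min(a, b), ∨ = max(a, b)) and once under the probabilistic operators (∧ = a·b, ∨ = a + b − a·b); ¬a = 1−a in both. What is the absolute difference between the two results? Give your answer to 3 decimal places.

Under Zadeh (min–max):
  ¬E = 1 − 0.66 = 0.34
  ¬E ∧ C = min(a, b) on (0.34, 0.55) = 0.34
  ¬B = 1 − 0.61 = 0.39
  ¬F = 1 − 0.29 = 0.71
  ¬B ∧ ¬F = min(a, b) on (0.39, 0.71) = 0.39
  (¬E ∧ C) ∨ (¬B ∧ ¬F) = max(a, b) on (0.34, 0.39) = 0.39
  → value = 0.3900
Under probabilistic:
  ¬E = 1 − 0.6600 = 0.3400
  ¬E ∧ C = a·b on (0.3400, 0.5500) = 0.1870
  ¬B = 1 − 0.6100 = 0.3900
  ¬F = 1 − 0.2900 = 0.7100
  ¬B ∧ ¬F = a·b on (0.3900, 0.7100) = 0.2769
  (¬E ∧ C) ∨ (¬B ∧ ¬F) = a + b − a·b on (0.1870, 0.2769) = 0.4121
  → value = 0.4121
|0.3900 − 0.4121| = 0.022

0.022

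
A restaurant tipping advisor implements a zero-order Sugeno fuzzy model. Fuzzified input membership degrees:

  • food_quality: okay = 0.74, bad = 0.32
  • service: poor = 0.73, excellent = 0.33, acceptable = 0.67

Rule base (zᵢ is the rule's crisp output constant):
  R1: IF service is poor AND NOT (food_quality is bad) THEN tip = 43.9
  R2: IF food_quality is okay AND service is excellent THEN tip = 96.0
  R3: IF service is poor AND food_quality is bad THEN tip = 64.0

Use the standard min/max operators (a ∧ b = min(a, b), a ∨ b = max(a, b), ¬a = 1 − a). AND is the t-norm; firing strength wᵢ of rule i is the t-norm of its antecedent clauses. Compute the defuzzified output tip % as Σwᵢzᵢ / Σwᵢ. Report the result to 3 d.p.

R1 (z=43.9): poor=0.73, ¬bad=1−0.32=0.68; AND[min(a, b)] → w = 0.68
R2 (z=96.0): okay=0.74, excellent=0.33; AND[min(a, b)] → w = 0.33
R3 (z=64.0): poor=0.73, bad=0.32; AND[min(a, b)] → w = 0.32
Weighted average = (0.68·43.9 + 0.33·96.0 + 0.32·64.0) / (0.68 + 0.33 + 0.32)
  = 82.0120 / 1.3300 = 61.663

61.663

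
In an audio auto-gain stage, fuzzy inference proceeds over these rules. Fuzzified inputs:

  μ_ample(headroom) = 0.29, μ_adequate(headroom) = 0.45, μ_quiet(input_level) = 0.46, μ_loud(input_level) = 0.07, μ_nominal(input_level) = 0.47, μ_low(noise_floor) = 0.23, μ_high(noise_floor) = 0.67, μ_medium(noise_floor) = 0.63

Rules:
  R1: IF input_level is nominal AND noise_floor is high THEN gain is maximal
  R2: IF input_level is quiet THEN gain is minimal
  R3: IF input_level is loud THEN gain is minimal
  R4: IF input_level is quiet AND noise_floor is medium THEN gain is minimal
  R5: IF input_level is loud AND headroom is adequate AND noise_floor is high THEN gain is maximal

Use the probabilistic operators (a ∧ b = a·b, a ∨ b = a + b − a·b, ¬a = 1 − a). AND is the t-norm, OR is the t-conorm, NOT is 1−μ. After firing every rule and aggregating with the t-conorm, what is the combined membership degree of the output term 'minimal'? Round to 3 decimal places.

0.643

R1: nominal=0.47, high=0.67; AND[a·b] → w = 0.3149
R2: quiet=0.46 → w = 0.4600
R3: loud=0.07 → w = 0.0700
R4: quiet=0.46, medium=0.63; AND[a·b] → w = 0.2898
R5: loud=0.07, adequate=0.45, high=0.67; AND[a·b] → w = 0.0211
Rules with consequent 'minimal': {R2, R3, R4} → strengths 0.4600, 0.0700, 0.2898
Aggregate via t-conorm [a + b − a·b]: 0.6433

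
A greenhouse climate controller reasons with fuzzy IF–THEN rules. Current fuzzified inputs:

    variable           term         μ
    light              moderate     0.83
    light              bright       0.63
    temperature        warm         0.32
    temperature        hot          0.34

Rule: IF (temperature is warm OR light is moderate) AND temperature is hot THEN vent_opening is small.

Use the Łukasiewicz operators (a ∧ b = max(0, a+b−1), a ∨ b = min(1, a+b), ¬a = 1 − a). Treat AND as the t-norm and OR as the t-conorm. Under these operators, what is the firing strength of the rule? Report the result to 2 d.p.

0.34

firing strength: (warm=0.32 OR moderate=0.83) = 1.00; AND[max(0, a+b−1)] with hot=0.34 → w = 0.34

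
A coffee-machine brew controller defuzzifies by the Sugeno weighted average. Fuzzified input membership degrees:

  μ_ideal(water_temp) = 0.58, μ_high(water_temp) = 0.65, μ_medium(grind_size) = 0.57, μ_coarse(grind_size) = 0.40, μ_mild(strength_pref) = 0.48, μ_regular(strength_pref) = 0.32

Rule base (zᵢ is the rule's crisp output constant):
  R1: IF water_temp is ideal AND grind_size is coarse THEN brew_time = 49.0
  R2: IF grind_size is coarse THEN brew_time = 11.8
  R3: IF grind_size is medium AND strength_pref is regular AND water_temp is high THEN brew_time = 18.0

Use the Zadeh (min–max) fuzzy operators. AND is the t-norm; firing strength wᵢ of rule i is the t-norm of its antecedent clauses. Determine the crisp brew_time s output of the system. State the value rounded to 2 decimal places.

26.86

R1 (z=49.0): ideal=0.58, coarse=0.40; AND[min(a, b)] → w = 0.40
R2 (z=11.8): coarse=0.40 → w = 0.40
R3 (z=18.0): medium=0.57, regular=0.32, high=0.65; AND[min(a, b)] → w = 0.32
Weighted average = (0.40·49.0 + 0.40·11.8 + 0.32·18.0) / (0.40 + 0.40 + 0.32)
  = 30.0800 / 1.1200 = 26.86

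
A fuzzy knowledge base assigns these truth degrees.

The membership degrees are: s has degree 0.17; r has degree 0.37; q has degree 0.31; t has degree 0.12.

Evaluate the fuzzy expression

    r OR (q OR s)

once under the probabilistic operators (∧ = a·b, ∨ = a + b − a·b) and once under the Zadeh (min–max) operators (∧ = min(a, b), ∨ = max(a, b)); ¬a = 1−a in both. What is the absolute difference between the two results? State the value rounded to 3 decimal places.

0.269

Under probabilistic:
  q OR s = a + b − a·b on (0.3100, 0.1700) = 0.4273
  r OR (q OR s) = a + b − a·b on (0.3700, 0.4273) = 0.6392
  → value = 0.6392
Under Zadeh (min–max):
  q OR s = max(a, b) on (0.31, 0.17) = 0.31
  r OR (q OR s) = max(a, b) on (0.37, 0.31) = 0.37
  → value = 0.3700
|0.6392 − 0.3700| = 0.269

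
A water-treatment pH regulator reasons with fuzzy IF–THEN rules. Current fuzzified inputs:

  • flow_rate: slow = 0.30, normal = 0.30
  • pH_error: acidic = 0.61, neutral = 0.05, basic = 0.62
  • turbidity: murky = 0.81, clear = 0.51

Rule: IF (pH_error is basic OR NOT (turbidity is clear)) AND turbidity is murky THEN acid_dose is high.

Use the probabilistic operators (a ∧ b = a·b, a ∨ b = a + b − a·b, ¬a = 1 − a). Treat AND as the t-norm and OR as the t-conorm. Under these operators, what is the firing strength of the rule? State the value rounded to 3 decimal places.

firing strength: (basic=0.62 OR ¬clear=1−0.51=0.49) = 0.8062; AND[a·b] with murky=0.81 → w = 0.6530

0.653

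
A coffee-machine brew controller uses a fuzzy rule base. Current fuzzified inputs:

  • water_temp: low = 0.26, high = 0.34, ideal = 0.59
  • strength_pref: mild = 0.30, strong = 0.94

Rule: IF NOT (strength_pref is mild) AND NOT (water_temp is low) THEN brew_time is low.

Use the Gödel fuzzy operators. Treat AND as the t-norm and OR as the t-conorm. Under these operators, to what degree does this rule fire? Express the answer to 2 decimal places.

firing strength: ¬mild=1−0.30=0.70, ¬low=1−0.26=0.74; AND[min(a, b)] → w = 0.70

0.70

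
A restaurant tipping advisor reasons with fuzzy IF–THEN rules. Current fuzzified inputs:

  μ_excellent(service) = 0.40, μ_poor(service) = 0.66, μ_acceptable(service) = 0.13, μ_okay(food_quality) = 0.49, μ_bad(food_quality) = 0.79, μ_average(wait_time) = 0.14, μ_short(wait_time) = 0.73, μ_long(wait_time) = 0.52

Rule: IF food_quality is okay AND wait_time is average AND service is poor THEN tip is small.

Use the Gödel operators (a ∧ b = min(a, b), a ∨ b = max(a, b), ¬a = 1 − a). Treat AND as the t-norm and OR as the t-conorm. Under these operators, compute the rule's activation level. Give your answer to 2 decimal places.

0.14

firing strength: okay=0.49, average=0.14, poor=0.66; AND[min(a, b)] → w = 0.14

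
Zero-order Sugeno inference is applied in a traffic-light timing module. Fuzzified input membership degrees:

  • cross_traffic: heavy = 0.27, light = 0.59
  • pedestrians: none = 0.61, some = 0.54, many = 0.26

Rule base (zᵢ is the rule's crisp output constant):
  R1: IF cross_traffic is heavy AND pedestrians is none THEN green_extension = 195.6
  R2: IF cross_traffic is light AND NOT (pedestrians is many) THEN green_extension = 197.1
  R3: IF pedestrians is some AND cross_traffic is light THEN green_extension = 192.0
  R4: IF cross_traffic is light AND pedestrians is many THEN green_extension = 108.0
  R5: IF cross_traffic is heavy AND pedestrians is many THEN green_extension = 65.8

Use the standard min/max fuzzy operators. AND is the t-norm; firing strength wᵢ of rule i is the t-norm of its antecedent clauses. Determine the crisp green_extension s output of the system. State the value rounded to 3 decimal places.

R1 (z=195.6): heavy=0.27, none=0.61; AND[min(a, b)] → w = 0.27
R2 (z=197.1): light=0.59, ¬many=1−0.26=0.74; AND[min(a, b)] → w = 0.59
R3 (z=192.0): some=0.54, light=0.59; AND[min(a, b)] → w = 0.54
R4 (z=108.0): light=0.59, many=0.26; AND[min(a, b)] → w = 0.26
R5 (z=65.8): heavy=0.27, many=0.26; AND[min(a, b)] → w = 0.26
Weighted average = (0.27·195.6 + 0.59·197.1 + 0.54·192.0 + 0.26·108.0 + 0.26·65.8) / (0.27 + 0.59 + 0.54 + 0.26 + 0.26)
  = 317.9690 / 1.9200 = 165.609

165.609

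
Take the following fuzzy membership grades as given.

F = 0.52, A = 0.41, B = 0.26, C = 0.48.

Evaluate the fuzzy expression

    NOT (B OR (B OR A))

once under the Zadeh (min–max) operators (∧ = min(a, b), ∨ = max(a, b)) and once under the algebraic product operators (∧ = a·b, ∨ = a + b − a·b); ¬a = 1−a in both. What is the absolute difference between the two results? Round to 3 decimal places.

Under Zadeh (min–max):
  B OR A = max(a, b) on (0.26, 0.41) = 0.41
  B OR (B OR A) = max(a, b) on (0.26, 0.41) = 0.41
  NOT (B OR (B OR A)) = 1 − 0.41 = 0.59
  → value = 0.5900
Under algebraic product:
  B OR A = a + b − a·b on (0.2600, 0.4100) = 0.5634
  B OR (B OR A) = a + b − a·b on (0.2600, 0.5634) = 0.6769
  NOT (B OR (B OR A)) = 1 − 0.6769 = 0.3231
  → value = 0.3231
|0.5900 − 0.3231| = 0.267

0.267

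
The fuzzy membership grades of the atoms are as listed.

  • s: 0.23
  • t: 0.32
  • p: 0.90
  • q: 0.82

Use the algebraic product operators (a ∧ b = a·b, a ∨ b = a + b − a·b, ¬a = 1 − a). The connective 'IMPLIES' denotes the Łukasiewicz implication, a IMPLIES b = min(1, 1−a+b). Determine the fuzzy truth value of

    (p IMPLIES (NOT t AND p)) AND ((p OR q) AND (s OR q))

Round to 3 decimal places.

NOT t = 1 − 0.3200 = 0.6800
NOT t AND p = a·b on (0.6800, 0.9000) = 0.6120
p IMPLIES (NOT t AND p)  [Łukasiewicz: min(1, 1−a+b)] with a=0.9000, b=0.6120 → 0.7120
p OR q = a + b − a·b on (0.9000, 0.8200) = 0.9820
s OR q = a + b − a·b on (0.2300, 0.8200) = 0.8614
(p OR q) AND (s OR q) = a·b on (0.9820, 0.8614) = 0.8459
(p IMPLIES (NOT t AND p)) AND ((p OR q) AND (s OR q)) = a·b on (0.7120, 0.8459) = 0.6023

0.602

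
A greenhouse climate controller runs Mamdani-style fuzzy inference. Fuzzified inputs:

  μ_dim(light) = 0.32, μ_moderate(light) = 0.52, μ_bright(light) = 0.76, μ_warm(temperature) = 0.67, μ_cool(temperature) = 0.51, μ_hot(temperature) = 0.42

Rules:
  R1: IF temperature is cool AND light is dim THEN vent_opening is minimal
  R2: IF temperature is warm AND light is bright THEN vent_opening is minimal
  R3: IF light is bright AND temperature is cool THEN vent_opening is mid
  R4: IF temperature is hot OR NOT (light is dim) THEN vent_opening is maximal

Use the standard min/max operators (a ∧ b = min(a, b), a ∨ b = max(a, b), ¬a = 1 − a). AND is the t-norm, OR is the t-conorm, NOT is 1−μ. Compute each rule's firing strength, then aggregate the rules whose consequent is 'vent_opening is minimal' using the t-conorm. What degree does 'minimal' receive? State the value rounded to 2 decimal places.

0.67

R1: cool=0.51, dim=0.32; AND[min(a, b)] → w = 0.32
R2: warm=0.67, bright=0.76; AND[min(a, b)] → w = 0.67
R3: bright=0.76, cool=0.51; AND[min(a, b)] → w = 0.51
R4: hot=0.42, ¬dim=1−0.32=0.68; OR[max(a, b)] → w = 0.68
Rules with consequent 'minimal': {R1, R2} → strengths 0.32, 0.67
Aggregate via t-conorm [max(a, b)]: 0.67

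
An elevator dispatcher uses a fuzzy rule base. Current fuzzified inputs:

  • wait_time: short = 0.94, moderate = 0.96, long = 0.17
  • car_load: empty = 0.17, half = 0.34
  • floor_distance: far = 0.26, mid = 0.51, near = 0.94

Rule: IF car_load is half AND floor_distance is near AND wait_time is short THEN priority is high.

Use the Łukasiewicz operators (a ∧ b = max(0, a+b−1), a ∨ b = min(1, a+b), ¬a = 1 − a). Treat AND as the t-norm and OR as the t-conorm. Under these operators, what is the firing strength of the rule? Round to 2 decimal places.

0.22

firing strength: half=0.34, near=0.94, short=0.94; AND[max(0, a+b−1)] → w = 0.22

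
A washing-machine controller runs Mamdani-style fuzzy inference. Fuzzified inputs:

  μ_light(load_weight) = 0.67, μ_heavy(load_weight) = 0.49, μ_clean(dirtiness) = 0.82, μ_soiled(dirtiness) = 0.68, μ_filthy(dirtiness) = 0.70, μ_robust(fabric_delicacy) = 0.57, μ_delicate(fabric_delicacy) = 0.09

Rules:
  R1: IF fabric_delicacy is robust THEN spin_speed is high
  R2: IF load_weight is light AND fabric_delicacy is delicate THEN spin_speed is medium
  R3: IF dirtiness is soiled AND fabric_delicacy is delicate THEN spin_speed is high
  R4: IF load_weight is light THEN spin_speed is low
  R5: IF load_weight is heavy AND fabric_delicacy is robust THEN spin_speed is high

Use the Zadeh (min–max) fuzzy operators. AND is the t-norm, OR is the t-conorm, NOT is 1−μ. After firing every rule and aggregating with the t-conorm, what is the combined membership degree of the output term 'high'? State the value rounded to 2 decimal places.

0.57

R1: robust=0.57 → w = 0.57
R2: light=0.67, delicate=0.09; AND[min(a, b)] → w = 0.09
R3: soiled=0.68, delicate=0.09; AND[min(a, b)] → w = 0.09
R4: light=0.67 → w = 0.67
R5: heavy=0.49, robust=0.57; AND[min(a, b)] → w = 0.49
Rules with consequent 'high': {R1, R3, R5} → strengths 0.57, 0.09, 0.49
Aggregate via t-conorm [max(a, b)]: 0.57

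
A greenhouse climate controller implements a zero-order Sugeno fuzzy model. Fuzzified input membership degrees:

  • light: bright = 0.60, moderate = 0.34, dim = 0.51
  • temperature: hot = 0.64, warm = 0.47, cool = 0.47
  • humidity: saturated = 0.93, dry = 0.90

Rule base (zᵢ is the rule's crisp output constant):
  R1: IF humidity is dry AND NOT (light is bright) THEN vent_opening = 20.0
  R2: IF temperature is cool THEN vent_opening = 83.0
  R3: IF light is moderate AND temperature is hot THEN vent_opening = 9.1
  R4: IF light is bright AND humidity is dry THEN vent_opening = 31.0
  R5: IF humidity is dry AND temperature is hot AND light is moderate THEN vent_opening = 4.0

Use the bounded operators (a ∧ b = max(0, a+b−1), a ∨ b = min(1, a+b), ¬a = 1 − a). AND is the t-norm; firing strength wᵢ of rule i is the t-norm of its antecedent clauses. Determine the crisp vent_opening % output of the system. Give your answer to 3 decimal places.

R1 (z=20.0): dry=0.90, ¬bright=1−0.60=0.40; AND[max(0, a+b−1)] → w = 0.30
R2 (z=83.0): cool=0.47 → w = 0.47
R3 (z=9.1): moderate=0.34, hot=0.64; AND[max(0, a+b−1)] → w = 0.00
R4 (z=31.0): bright=0.60, dry=0.90; AND[max(0, a+b−1)] → w = 0.50
R5 (z=4.0): dry=0.90, hot=0.64, moderate=0.34; AND[max(0, a+b−1)] → w = 0.00
Weighted average = (0.30·20.0 + 0.47·83.0 + 0.00·9.1 + 0.50·31.0 + 0.00·4.0) / (0.30 + 0.47 + 0.00 + 0.50 + 0.00)
  = 60.5100 / 1.2700 = 47.646

47.646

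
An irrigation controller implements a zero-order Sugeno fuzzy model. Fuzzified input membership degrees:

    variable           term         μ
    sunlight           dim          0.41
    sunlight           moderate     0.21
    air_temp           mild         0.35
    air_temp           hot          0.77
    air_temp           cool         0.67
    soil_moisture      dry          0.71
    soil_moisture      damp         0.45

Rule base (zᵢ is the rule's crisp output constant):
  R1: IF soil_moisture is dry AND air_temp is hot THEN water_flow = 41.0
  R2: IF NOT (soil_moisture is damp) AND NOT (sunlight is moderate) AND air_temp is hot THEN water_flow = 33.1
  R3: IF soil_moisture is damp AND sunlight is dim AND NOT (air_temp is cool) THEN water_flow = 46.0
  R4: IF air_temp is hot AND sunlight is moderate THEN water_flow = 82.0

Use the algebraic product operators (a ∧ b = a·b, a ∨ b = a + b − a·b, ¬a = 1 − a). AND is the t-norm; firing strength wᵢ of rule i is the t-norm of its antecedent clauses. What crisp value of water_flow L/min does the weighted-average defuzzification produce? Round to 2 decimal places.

44.89

R1 (z=41.0): dry=0.71, hot=0.77; AND[a·b] → w = 0.5467
R2 (z=33.1): ¬damp=1−0.45=0.55, ¬moderate=1−0.21=0.79, hot=0.77; AND[a·b] → w = 0.3346
R3 (z=46.0): damp=0.45, dim=0.41, ¬cool=1−0.67=0.33; AND[a·b] → w = 0.0609
R4 (z=82.0): hot=0.77, moderate=0.21; AND[a·b] → w = 0.1617
Weighted average = (0.5467·41.0 + 0.3346·33.1 + 0.0609·46.0 + 0.1617·82.0) / (0.5467 + 0.3346 + 0.0609 + 0.1617)
  = 49.5489 / 1.1038 = 44.89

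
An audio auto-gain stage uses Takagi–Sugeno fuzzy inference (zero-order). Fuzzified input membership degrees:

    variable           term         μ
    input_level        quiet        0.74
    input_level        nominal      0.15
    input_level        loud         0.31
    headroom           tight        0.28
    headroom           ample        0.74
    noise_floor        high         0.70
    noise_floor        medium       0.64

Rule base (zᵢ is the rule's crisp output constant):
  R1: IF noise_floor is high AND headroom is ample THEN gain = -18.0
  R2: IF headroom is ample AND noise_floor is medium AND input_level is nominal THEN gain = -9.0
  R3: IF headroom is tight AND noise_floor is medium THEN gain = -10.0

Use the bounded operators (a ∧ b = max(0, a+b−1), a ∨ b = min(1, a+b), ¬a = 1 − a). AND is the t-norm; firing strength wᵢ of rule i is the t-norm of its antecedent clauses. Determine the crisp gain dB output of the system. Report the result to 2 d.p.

R1 (z=-18.0): high=0.70, ample=0.74; AND[max(0, a+b−1)] → w = 0.44
R2 (z=-9.0): ample=0.74, medium=0.64, nominal=0.15; AND[max(0, a+b−1)] → w = 0.00
R3 (z=-10.0): tight=0.28, medium=0.64; AND[max(0, a+b−1)] → w = 0.00
Weighted average = (0.44·-18.0 + 0.00·-9.0 + 0.00·-10.0) / (0.44 + 0.00 + 0.00)
  = -7.9200 / 0.4400 = -18.00

-18.00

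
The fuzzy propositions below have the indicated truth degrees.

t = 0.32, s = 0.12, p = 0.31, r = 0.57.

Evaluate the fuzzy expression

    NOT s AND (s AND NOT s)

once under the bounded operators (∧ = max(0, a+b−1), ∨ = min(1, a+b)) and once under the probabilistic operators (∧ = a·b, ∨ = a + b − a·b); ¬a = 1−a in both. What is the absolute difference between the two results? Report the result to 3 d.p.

Under bounded:
  NOT s = 1 − 0.12 = 0.88
  NOT s = 1 − 0.12 = 0.88
  s AND NOT s = max(0, a+b−1) on (0.12, 0.88) = 0.00
  NOT s AND (s AND NOT s) = max(0, a+b−1) on (0.88, 0.00) = 0.00
  → value = 0.0000
Under probabilistic:
  NOT s = 1 − 0.1200 = 0.8800
  NOT s = 1 − 0.1200 = 0.8800
  s AND NOT s = a·b on (0.1200, 0.8800) = 0.1056
  NOT s AND (s AND NOT s) = a·b on (0.8800, 0.1056) = 0.0929
  → value = 0.0929
|0.0000 − 0.0929| = 0.093

0.093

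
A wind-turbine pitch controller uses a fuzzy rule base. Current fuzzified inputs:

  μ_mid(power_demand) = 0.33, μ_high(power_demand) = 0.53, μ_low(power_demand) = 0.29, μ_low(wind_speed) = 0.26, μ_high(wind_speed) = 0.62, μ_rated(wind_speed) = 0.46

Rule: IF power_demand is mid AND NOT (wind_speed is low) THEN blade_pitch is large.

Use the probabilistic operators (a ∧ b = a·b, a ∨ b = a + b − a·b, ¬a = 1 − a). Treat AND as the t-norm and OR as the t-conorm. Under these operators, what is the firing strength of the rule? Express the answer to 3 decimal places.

0.244

firing strength: mid=0.33, ¬low=1−0.26=0.74; AND[a·b] → w = 0.2442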